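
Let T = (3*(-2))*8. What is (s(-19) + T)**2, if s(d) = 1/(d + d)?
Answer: 3330625/1444 ≈ 2306.5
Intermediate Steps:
T = -48 (T = -6*8 = -48)
s(d) = 1/(2*d)
(s(-19) + T)**2 = ((1/2)/(-19) - 48)**2 = ((1/2)*(-1/19) - 48)**2 = (-1/38 - 48)**2 = (-1825/38)**2 = 3330625/1444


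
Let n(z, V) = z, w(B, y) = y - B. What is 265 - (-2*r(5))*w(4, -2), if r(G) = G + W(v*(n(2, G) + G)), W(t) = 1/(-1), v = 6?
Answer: 217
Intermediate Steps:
W(t) = -1
r(G) = -1 + G (r(G) = G - 1 = -1 + G)
265 - (-2*r(5))*w(4, -2) = 265 - (-2*(-1 + 5))*(-2 - 1*4) = 265 - (-2*4)*(-2 - 4) = 265 - (-8)*(-6) = 265 - 1*48 = 265 - 48 = 217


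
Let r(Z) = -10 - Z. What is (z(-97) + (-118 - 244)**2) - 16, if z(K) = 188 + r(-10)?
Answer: 131216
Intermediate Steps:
z(K) = 188 (z(K) = 188 + (-10 - 1*(-10)) = 188 + (-10 + 10) = 188 + 0 = 188)
(z(-97) + (-118 - 244)**2) - 16 = (188 + (-118 - 244)**2) - 16 = (188 + (-362)**2) - 16 = (188 + 131044) - 16 = 131232 - 16 = 131216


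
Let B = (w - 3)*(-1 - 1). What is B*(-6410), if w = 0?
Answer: -38460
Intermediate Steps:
B = 6 (B = (0 - 3)*(-1 - 1) = -3*(-2) = 6)
B*(-6410) = 6*(-6410) = -38460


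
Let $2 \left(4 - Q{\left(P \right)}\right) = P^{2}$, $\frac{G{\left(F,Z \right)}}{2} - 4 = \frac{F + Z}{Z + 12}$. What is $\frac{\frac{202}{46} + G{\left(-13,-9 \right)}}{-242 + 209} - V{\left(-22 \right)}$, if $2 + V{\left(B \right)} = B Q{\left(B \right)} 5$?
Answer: $- \frac{59607149}{2277} \approx -26178.0$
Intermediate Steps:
$G{\left(F,Z \right)} = 8 + \frac{2 \left(F + Z\right)}{12 + Z}$ ($G{\left(F,Z \right)} = 8 + 2 \frac{F + Z}{Z + 12} = 8 + 2 \frac{F + Z}{12 + Z} = 8 + \frac{2 \left(F + Z\right)}{12 + Z}$)
$Q{\left(P \right)} = 4 - \frac{P^{2}}{2}$
$V{\left(B \right)} = -2 + 5 B \left(4 - \frac{B^{2}}{2}\right)$ ($V{\left(B \right)} = -2 + B \left(4 - \frac{B^{2}}{2}\right) 5 = -2 + 5 B \left(4 - \frac{B^{2}}{2}\right)$)
$\frac{\frac{202}{46} + G{\left(-13,-9 \right)}}{-242 + 209} - V{\left(-22 \right)} = \frac{\frac{202}{46} + \frac{2 \left(48 - 13 + 5 \left(-9\right)\right)}{12 - 9}}{-242 + 209} - \left(-2 + 20 \left(-22\right) - \frac{5 \left(-22\right)^{3}}{2}\right) = \frac{202 \cdot \frac{1}{46} + \frac{2 \left(48 - 13 - 45\right)}{3}}{-33} - \left(-2 - 440 - -26620\right) = \left(\frac{101}{23} + 2 \cdot \frac{1}{3} \left(-10\right)\right) \left(- \frac{1}{33}\right) - \left(-2 - 440 + 26620\right) = \left(\frac{101}{23} - \frac{20}{3}\right) \left(- \frac{1}{33}\right) - 26178 = \left(- \frac{157}{69}\right) \left(- \frac{1}{33}\right) - 26178 = \frac{157}{2277} - 26178 = - \frac{59607149}{2277}$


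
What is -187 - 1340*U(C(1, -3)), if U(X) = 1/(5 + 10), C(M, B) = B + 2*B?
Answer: -829/3 ≈ -276.33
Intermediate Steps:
C(M, B) = 3*B
U(X) = 1/15
-187 - 1340*U(C(1, -3)) = -187 - 1340*1/15 = -187 - 268/3 = -829/3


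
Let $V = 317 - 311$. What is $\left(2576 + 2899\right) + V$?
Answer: $5481$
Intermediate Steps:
$V = 6$ ($V = 317 - 311 = 6$)
$\left(2576 + 2899\right) + V = \left(2576 + 2899\right) + 6 = 5475 + 6 = 5481$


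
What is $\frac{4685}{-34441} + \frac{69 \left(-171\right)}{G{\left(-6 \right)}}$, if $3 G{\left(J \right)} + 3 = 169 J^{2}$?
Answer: $- \frac{415865854}{69811907} \approx -5.9569$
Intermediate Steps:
$G{\left(J \right)} = -1 + \frac{169 J^{2}}{3}$
$\frac{4685}{-34441} + \frac{69 \left(-171\right)}{G{\left(-6 \right)}} = \frac{4685}{-34441} + \frac{69 \left(-171\right)}{-1 + \frac{169 \left(-6\right)^{2}}{3}} = 4685 \left(- \frac{1}{34441}\right) - \frac{11799}{-1 + \frac{169}{3} \cdot 36} = - \frac{4685}{34441} - \frac{11799}{-1 + 2028} = - \frac{4685}{34441} - \frac{11799}{2027} = - \frac{415865854}{69811907}$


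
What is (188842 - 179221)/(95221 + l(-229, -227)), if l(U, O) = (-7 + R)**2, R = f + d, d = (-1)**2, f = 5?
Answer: 9621/95222 ≈ 0.10104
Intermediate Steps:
d = 1
R = 6 (R = 5 + 1 = 6)
l(U, O) = 1 (l(U, O) = (-7 + 6)**2 = (-1)**2 = 1)
(188842 - 179221)/(95221 + l(-229, -227)) = (188842 - 179221)/(95221 + 1) = 9621/95222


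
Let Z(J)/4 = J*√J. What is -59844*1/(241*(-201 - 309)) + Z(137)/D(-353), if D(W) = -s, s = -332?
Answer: 9974/20485 + 137*√137/83 ≈ 19.807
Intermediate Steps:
Z(J) = 4*J^(3/2) (Z(J) = 4*(J*√J) = 4*J^(3/2))
D(W) = 332 (D(W) = -1*(-332) = 332)
-59844*1/(241*(-201 - 309)) + Z(137)/D(-353) = -59844*1/(241*(-201 - 309)) + (4*137^(3/2))/332 = -59844/((-510*241)) + (4*(137*√137))*(1/332) = -59844/(-122910) + (548*√137)*(1/332) = -59844*(-1/122910) + 137*√137/83 = 9974/20485 + 137*√137/83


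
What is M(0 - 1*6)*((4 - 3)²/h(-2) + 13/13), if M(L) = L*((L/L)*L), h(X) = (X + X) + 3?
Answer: 0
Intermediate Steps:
h(X) = 3 + 2*X (h(X) = 2*X + 3 = 3 + 2*X)
M(L) = L² (M(L) = L*(1*L) = L*L = L²)
M(0 - 1*6)*((4 - 3)²/h(-2) + 13/13) = (0 - 1*6)²*((4 - 3)²/(3 + 2*(-2)) + 13/13) = (0 - 6)²*(1²/(3 - 4) + 13*(1/13)) = (-6)²*(1/(-1) + 1) = 36*(1*(-1) + 1) = 36*(-1 + 1) = 36*0 = 0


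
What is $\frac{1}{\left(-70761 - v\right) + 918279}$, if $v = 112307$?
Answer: $\frac{1}{735211} \approx 1.3602 \cdot 10^{-6}$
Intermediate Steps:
$\frac{1}{\left(-70761 - v\right) + 918279} = \frac{1}{\left(-70761 - 112307\right) + 918279} = \frac{1}{-183068 + 918279} = \frac{1}{735211}$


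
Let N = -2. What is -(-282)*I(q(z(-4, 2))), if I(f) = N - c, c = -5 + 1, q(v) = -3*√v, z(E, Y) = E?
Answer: 564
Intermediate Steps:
c = -4
I(f) = 2 (I(f) = -2 - 1*(-4) = -2 + 4 = 2)
-(-282)*I(q(z(-4, 2))) = -(-282)*2 = -94*(-6) = 564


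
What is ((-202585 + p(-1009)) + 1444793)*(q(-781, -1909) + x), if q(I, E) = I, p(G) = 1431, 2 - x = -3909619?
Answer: 4861185868760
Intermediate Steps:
x = 3909621 (x = 2 - 1*(-3909619) = 2 + 3909619 = 3909621)
((-202585 + p(-1009)) + 1444793)*(q(-781, -1909) + x) = ((-202585 + 1431) + 1444793)*(-781 + 3909621) = (-201154 + 1444793)*3908840 = 1243639*3908840 = 4861185868760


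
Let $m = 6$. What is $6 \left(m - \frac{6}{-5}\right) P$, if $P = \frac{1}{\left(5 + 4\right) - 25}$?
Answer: $- \frac{27}{10} \approx -2.7$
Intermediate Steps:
$P = - \frac{1}{16}$ ($P = \frac{1}{9 - 25} = \frac{1}{-16} = - \frac{1}{16} \approx -0.0625$)
$6 \left(m - \frac{6}{-5}\right) P = 6 \left(6 - \frac{6}{-5}\right) \left(- \frac{1}{16}\right) = 6 \left(6 - - \frac{6}{5}\right) \left(- \frac{1}{16}\right) = 6 \left(6 + \frac{6}{5}\right) \left(- \frac{1}{16}\right) = 6 \cdot \frac{36}{5} \left(- \frac{1}{16}\right) = \frac{216}{5} \left(- \frac{1}{16}\right) = - \frac{27}{10}$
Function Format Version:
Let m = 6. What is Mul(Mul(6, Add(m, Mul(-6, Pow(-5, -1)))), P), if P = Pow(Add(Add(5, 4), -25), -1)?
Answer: Rational(-27, 10) ≈ -2.7000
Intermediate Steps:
P = Rational(-1, 16) (P = Pow(Add(9, -25), -1) = Pow(-16, -1) = Rational(-1, 16) ≈ -0.062500)
Mul(Mul(6, Add(m, Mul(-6, Pow(-5, -1)))), P) = Mul(Mul(6, Add(6, Mul(-6, Pow(-5, -1)))), Rational(-1, 16)) = Mul(Mul(6, Add(6, Mul(-6, Rational(-1, 5)))), Rational(-1, 16)) = Mul(Mul(6, Add(6, Rational(6, 5))), Rational(-1, 16)) = Mul(Mul(6, Rational(36, 5)), Rational(-1, 16)) = Mul(Rational(216, 5), Rational(-1, 16)) = Rational(-27, 10)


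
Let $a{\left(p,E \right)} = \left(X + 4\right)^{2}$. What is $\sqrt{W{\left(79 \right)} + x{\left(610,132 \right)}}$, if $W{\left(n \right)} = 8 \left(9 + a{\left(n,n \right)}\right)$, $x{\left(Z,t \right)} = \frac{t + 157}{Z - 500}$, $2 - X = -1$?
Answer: $\frac{\sqrt{5646190}}{110} \approx 21.602$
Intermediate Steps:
$X = 3$ ($X = 2 - -1 = 2 + 1 = 3$)
$a{\left(p,E \right)} = 49$ ($a{\left(p,E \right)} = \left(3 + 4\right)^{2} = 7^{2} = 49$)
$x{\left(Z,t \right)} = \frac{157 + t}{-500 + Z}$
$W{\left(n \right)} = 464$ ($W{\left(n \right)} = 8 \left(9 + 49\right) = 8 \cdot 58 = 464$)
$\sqrt{W{\left(79 \right)} + x{\left(610,132 \right)}} = \sqrt{464 + \frac{157 + 132}{-500 + 610}} = \sqrt{464 + \frac{1}{110} \cdot 289} = \sqrt{464 + \frac{289}{110}} = \sqrt{\frac{51329}{110}} = \frac{\sqrt{5646190}}{110}$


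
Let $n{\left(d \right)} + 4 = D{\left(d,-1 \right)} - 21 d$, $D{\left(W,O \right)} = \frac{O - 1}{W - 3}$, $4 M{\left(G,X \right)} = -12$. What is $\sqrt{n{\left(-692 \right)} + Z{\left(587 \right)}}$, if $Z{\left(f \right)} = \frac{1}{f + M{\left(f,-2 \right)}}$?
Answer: $\frac{\sqrt{598330691259410}}{202940} \approx 120.53$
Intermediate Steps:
$M{\left(G,X \right)} = -3$ ($M{\left(G,X \right)} = \frac{1}{4} \left(-12\right) = -3$)
$D{\left(W,O \right)} = \frac{-1 + O}{-3 + W}$
$Z{\left(f \right)} = \frac{1}{-3 + f}$ ($Z{\left(f \right)} = \frac{1}{f - 3} = \frac{1}{-3 + f}$)
$n{\left(d \right)} = -4 - 21 d - \frac{2}{-3 + d}$ ($n{\left(d \right)} = -4 - \left(21 d - \frac{-1 - 1}{-3 + d}\right) = -4 - \left(21 d - \frac{1}{-3 + d} \left(-2\right)\right) = -4 - \left(\frac{2}{-3 + d} + 21 d\right) = -4 - 21 d - \frac{2}{-3 + d}$)
$\sqrt{n{\left(-692 \right)} + Z{\left(587 \right)}} = \sqrt{\frac{10 - 21 \left(-692\right)^{2} + 59 \left(-692\right)}{-3 - 692} + \frac{1}{-3 + 587}} = \sqrt{\frac{10 - 10056144 - 40828}{-695} + \frac{1}{584}} = \sqrt{- \frac{10 - 10056144 - 40828}{695} + \frac{1}{584}} = \sqrt{\left(- \frac{1}{695}\right) \left(-10096962\right) + \frac{1}{584}} = \sqrt{\frac{10096962}{695} + \frac{1}{584}} = \sqrt{\frac{5896626503}{405880}} = \frac{\sqrt{598330691259410}}{202940}$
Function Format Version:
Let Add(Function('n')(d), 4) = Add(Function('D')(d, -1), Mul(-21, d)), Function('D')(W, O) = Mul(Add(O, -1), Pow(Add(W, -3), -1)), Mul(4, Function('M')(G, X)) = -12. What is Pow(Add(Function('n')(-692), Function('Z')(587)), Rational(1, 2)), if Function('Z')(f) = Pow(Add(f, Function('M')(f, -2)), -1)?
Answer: Mul(Rational(1, 202940), Pow(598330691259410, Rational(1, 2))) ≈ 120.53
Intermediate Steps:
Function('M')(G, X) = -3 (Function('M')(G, X) = Mul(Rational(1, 4), -12) = -3)
Function('D')(W, O) = Mul(Pow(Add(-3, W), -1), Add(-1, O)) (Function('D')(W, O) = Mul(Add(-1, O), Pow(Add(-3, W), -1)) = Mul(Pow(Add(-3, W), -1), Add(-1, O)))
Function('Z')(f) = Pow(Add(-3, f), -1) (Function('Z')(f) = Pow(Add(f, -3), -1) = Pow(Add(-3, f), -1))
Function('n')(d) = Add(-4, Mul(-21, d), Mul(-2, Pow(Add(-3, d), -1))) (Function('n')(d) = Add(-4, Add(Mul(Pow(Add(-3, d), -1), Add(-1, -1)), Mul(-21, d))) = Add(-4, Add(Mul(Pow(Add(-3, d), -1), -2), Mul(-21, d))) = Add(-4, Add(Mul(-2, Pow(Add(-3, d), -1)), Mul(-21, d))) = Add(-4, Add(Mul(-21, d), Mul(-2, Pow(Add(-3, d), -1)))) = Add(-4, Mul(-21, d), Mul(-2, Pow(Add(-3, d), -1))))
Pow(Add(Function('n')(-692), Function('Z')(587)), Rational(1, 2)) = Pow(Add(Mul(Pow(Add(-3, -692), -1), Add(10, Mul(-21, Pow(-692, 2)), Mul(59, -692))), Pow(Add(-3, 587), -1)), Rational(1, 2)) = Pow(Add(Mul(Pow(-695, -1), Add(10, Mul(-21, 478864), -40828)), Pow(584, -1)), Rational(1, 2)) = Pow(Add(Mul(Rational(-1, 695), Add(10, -10056144, -40828)), Rational(1, 584)), Rational(1, 2)) = Pow(Add(Mul(Rational(-1, 695), -10096962), Rational(1, 584)), Rational(1, 2)) = Pow(Add(Rational(10096962, 695), Rational(1, 584)), Rational(1, 2)) = Pow(Rational(5896626503, 405880), Rational(1, 2)) = Mul(Rational(1, 202940), Pow(598330691259410, Rational(1, 2)))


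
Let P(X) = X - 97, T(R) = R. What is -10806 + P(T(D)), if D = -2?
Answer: -10905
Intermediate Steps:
P(X) = -97 + X
-10806 + P(T(D)) = -10806 + (-97 - 2) = -10806 - 99 = -10905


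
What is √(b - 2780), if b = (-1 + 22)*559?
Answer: 17*√31 ≈ 94.652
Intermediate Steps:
b = 11739 (b = 21*559 = 11739)
√(b - 2780) = √(11739 - 2780) = √8959 = 17*√31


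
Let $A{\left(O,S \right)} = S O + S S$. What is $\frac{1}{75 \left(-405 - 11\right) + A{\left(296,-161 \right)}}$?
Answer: $- \frac{1}{52935} \approx -1.8891 \cdot 10^{-5}$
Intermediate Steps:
$A{\left(O,S \right)} = S^{2} + O S$ ($A{\left(O,S \right)} = O S + S^{2} = S^{2} + O S$)
$\frac{1}{75 \left(-405 - 11\right) + A{\left(296,-161 \right)}} = \frac{1}{75 \left(-405 - 11\right) - 161 \left(296 - 161\right)} = \frac{1}{75 \left(-416\right) - 21735} = \frac{1}{-31200 - 21735} = \frac{1}{-52935} = - \frac{1}{52935}$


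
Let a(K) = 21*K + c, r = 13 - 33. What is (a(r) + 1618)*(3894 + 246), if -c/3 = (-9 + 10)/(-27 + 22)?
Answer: 4962204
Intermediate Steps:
r = -20
c = ⅗ (c = -3*(-9 + 10)/(-27 + 22) = -3/(-5) = -3*(-1)/5 = -3*(-⅕) = ⅗ ≈ 0.60000)
a(K) = ⅗ + 21*K (a(K) = 21*K + ⅗ = ⅗ + 21*K)
(a(r) + 1618)*(3894 + 246) = ((⅗ + 21*(-20)) + 1618)*(3894 + 246) = ((⅗ - 420) + 1618)*4140 = (-2097/5 + 1618)*4140 = (5993/5)*4140 = 4962204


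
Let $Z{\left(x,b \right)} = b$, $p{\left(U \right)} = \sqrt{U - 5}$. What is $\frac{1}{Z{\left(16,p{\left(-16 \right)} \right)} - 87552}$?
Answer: $- \frac{29184}{2555117575} - \frac{i \sqrt{21}}{7665352725} \approx -1.1422 \cdot 10^{-5} - 5.9783 \cdot 10^{-10} i$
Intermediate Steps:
$p{\left(U \right)} = \sqrt{-5 + U}$
$\frac{1}{Z{\left(16,p{\left(-16 \right)} \right)} - 87552} = \frac{1}{\sqrt{-5 - 16} - 87552} = \frac{1}{\sqrt{-21} - 87552} = \frac{1}{i \sqrt{21} - 87552} = \frac{1}{-87552 + i \sqrt{21}}$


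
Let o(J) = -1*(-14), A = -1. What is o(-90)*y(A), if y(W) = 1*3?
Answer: 42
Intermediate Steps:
y(W) = 3
o(J) = 14
o(-90)*y(A) = 14*3 = 42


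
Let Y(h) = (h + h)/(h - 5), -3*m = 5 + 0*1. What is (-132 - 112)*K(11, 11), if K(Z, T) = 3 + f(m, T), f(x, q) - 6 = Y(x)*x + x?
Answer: -1586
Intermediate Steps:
m = -5/3 (m = -(5 + 0*1)/3 = -(5 + 0)/3 = -⅓*5 = -5/3 ≈ -1.6667)
Y(h) = 2*h/(-5 + h) (Y(h) = (2*h)/(-5 + h) = 2*h/(-5 + h))
f(x, q) = 6 + x + 2*x²/(-5 + x) (f(x, q) = 6 + ((2*x/(-5 + x))*x + x) = 6 + (2*x²/(-5 + x) + x) = 6 + (x + 2*x²/(-5 + x)) = 6 + x + 2*x²/(-5 + x))
K(Z, T) = 13/2 (K(Z, T) = 3 + (-30 - 5/3 + 3*(-5/3)²)/(-5 - 5/3) = 3 + (-30 - 5/3 + 3*(25/9))/(-20/3) = 3 - 3*(-30 - 5/3 + 25/3)/20 = 3 - 3/20*(-70/3) = 3 + 7/2 = 13/2)
(-132 - 112)*K(11, 11) = (-132 - 112)*(13/2) = -244*13/2 = -1586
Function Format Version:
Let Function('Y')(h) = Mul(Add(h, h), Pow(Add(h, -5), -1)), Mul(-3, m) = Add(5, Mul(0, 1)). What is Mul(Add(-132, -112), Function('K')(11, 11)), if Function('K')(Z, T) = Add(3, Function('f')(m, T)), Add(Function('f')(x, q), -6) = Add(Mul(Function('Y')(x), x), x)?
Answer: -1586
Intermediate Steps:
m = Rational(-5, 3) (m = Mul(Rational(-1, 3), Add(5, Mul(0, 1))) = Mul(Rational(-1, 3), Add(5, 0)) = Mul(Rational(-1, 3), 5) = Rational(-5, 3) ≈ -1.6667)
Function('Y')(h) = Mul(2, h, Pow(Add(-5, h), -1)) (Function('Y')(h) = Mul(Mul(2, h), Pow(Add(-5, h), -1)) = Mul(2, h, Pow(Add(-5, h), -1)))
Function('f')(x, q) = Add(6, x, Mul(2, Pow(x, 2), Pow(Add(-5, x), -1))) (Function('f')(x, q) = Add(6, Add(Mul(Mul(2, x, Pow(Add(-5, x), -1)), x), x)) = Add(6, Add(Mul(2, Pow(x, 2), Pow(Add(-5, x), -1)), x)) = Add(6, Add(x, Mul(2, Pow(x, 2), Pow(Add(-5, x), -1)))) = Add(6, x, Mul(2, Pow(x, 2), Pow(Add(-5, x), -1))))
Function('K')(Z, T) = Rational(13, 2) (Function('K')(Z, T) = Add(3, Mul(Pow(Add(-5, Rational(-5, 3)), -1), Add(-30, Rational(-5, 3), Mul(3, Pow(Rational(-5, 3), 2))))) = Add(3, Mul(Pow(Rational(-20, 3), -1), Add(-30, Rational(-5, 3), Mul(3, Rational(25, 9))))) = Add(3, Mul(Rational(-3, 20), Add(-30, Rational(-5, 3), Rational(25, 3)))) = Add(3, Mul(Rational(-3, 20), Rational(-70, 3))) = Add(3, Rational(7, 2)) = Rational(13, 2))
Mul(Add(-132, -112), Function('K')(11, 11)) = Mul(Add(-132, -112), Rational(13, 2)) = Mul(-244, Rational(13, 2)) = -1586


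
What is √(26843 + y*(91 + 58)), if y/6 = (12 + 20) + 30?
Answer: 7*√1679 ≈ 286.83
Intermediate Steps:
y = 372 (y = 6*((12 + 20) + 30) = 6*(32 + 30) = 6*62 = 372)
√(26843 + y*(91 + 58)) = √(26843 + 372*(91 + 58)) = √(26843 + 372*149) = √(26843 + 55428) = √82271 = 7*√1679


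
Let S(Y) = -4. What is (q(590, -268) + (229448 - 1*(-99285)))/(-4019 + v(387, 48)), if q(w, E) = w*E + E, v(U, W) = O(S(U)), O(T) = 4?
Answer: -34069/803 ≈ -42.427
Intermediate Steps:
v(U, W) = 4
q(w, E) = E + E*w (q(w, E) = E*w + E = E + E*w)
(q(590, -268) + (229448 - 1*(-99285)))/(-4019 + v(387, 48)) = (-268*(1 + 590) + (229448 - 1*(-99285)))/(-4019 + 4) = (-268*591 + (229448 + 99285))/(-4015) = (-158388 + 328733)*(-1/4015) = 170345*(-1/4015) = -34069/803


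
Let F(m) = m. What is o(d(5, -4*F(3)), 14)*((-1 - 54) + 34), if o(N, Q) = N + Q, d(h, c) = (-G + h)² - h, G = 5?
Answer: -189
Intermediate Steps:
d(h, c) = (-5 + h)² - h (d(h, c) = (-1*5 + h)² - h = (-5 + h)² - h)
o(d(5, -4*F(3)), 14)*((-1 - 54) + 34) = (((-5 + 5)² - 1*5) + 14)*((-1 - 54) + 34) = ((0² - 5) + 14)*(-55 + 34) = ((0 - 5) + 14)*(-21) = (-5 + 14)*(-21) = 9*(-21) = -189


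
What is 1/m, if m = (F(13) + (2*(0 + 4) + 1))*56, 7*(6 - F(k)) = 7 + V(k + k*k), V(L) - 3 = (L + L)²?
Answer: -1/1059208 ≈ -9.4410e-7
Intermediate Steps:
V(L) = 3 + 4*L² (V(L) = 3 + (L + L)² = 3 + (2*L)² = 3 + 4*L²)
F(k) = 32/7 - 4*(k + k²)²/7 (F(k) = 6 - (7 + (3 + 4*(k + k*k)²))/7 = 6 - (7 + (3 + 4*(k + k²)²))/7 = 6 - (10 + 4*(k + k²)²)/7 = 6 + (-10/7 - 4*(k + k²)²/7) = 32/7 - 4*(k + k²)²/7)
m = -1059208 (m = ((32/7 - 4/7*13²*(1 + 13)²) + (2*(0 + 4) + 1))*56 = ((32/7 - 4/7*169*14²) + (2*4 + 1))*56 = ((32/7 - 4/7*169*196) + (8 + 1))*56 = ((32/7 - 18928) + 9)*56 = (-132464/7 + 9)*56 = -132401/7*56 = -1059208)
1/m = 1/(-1059208) = -1/1059208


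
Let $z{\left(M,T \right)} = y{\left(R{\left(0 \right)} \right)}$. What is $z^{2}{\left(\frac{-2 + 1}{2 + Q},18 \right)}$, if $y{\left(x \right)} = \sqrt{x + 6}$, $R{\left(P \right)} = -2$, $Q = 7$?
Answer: $4$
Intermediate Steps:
$y{\left(x \right)} = \sqrt{6 + x}$
$z{\left(M,T \right)} = 2$ ($z{\left(M,T \right)} = \sqrt{6 - 2} = \sqrt{4} = 2$)
$z^{2}{\left(\frac{-2 + 1}{2 + Q},18 \right)} = 2^{2} = 4$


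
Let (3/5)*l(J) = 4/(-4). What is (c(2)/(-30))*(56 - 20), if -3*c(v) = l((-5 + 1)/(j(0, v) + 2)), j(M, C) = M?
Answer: -2/3 ≈ -0.66667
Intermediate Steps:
l(J) = -5/3 (l(J) = 5*(4/(-4))/3 = 5*(4*(-1/4))/3 = (5/3)*(-1) = -5/3)
c(v) = 5/9 (c(v) = -1/3*(-5/3) = 5/9)
(c(2)/(-30))*(56 - 20) = ((5/9)/(-30))*(56 - 20) = ((5/9)*(-1/30))*36 = -1/54*36 = -2/3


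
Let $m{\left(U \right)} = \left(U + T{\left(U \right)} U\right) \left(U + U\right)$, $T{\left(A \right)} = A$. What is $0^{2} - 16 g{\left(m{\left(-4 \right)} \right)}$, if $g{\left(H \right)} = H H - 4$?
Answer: $-147392$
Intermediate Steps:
$m{\left(U \right)} = 2 U \left(U + U^{2}\right)$ ($m{\left(U \right)} = \left(U + U U\right) \left(U + U\right) = \left(U + U^{2}\right) 2 U = 2 U \left(U + U^{2}\right)$)
$g{\left(H \right)} = -4 + H^{2}$ ($g{\left(H \right)} = H^{2} - 4 = -4 + H^{2}$)
$0^{2} - 16 g{\left(m{\left(-4 \right)} \right)} = 0^{2} - 16 \left(-4 + \left(2 \left(-4\right)^{2} \left(1 - 4\right)\right)^{2}\right) = 0 - 16 \left(-4 + \left(2 \cdot 16 \left(-3\right)\right)^{2}\right) = 0 - 16 \left(-4 + \left(-96\right)^{2}\right) = 0 - 16 \left(-4 + 9216\right) = 0 - 147392 = -147392$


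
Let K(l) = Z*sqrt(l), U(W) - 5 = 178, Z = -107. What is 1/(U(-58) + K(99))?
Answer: -61/366654 - 107*sqrt(11)/366654 ≈ -0.0011343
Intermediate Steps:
U(W) = 183 (U(W) = 5 + 178 = 183)
K(l) = -107*sqrt(l)
1/(U(-58) + K(99)) = 1/(183 - 321*sqrt(11))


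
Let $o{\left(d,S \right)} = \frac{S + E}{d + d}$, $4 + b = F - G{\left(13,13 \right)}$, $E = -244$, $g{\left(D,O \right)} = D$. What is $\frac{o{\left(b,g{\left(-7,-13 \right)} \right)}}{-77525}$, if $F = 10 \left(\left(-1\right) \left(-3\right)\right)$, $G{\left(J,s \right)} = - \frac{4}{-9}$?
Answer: $\frac{2259}{35661500} \approx 6.3346 \cdot 10^{-5}$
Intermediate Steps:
$G{\left(J,s \right)} = \frac{4}{9}$ ($G{\left(J,s \right)} = \left(-4\right) \left(- \frac{1}{9}\right) = \frac{4}{9}$)
$F = 30$ ($F = 10 \cdot 3 = 30$)
$b = \frac{230}{9}$ ($b = -4 + \left(30 - \frac{4}{9}\right) = -4 + \frac{266}{9} = \frac{230}{9} \approx 25.556$)
$o{\left(d,S \right)} = \frac{-244 + S}{2 d}$ ($o{\left(d,S \right)} = \frac{S - 244}{d + d} = \frac{-244 + S}{2 d}$)
$\frac{o{\left(b,g{\left(-7,-13 \right)} \right)}}{-77525} = \frac{\frac{1}{2} \frac{1}{\frac{230}{9}} \left(-244 - 7\right)}{-77525} = \frac{1}{2} \cdot \frac{9}{230} \left(-251\right) \left(- \frac{1}{77525}\right) = \left(- \frac{2259}{460}\right) \left(- \frac{1}{77525}\right) = \frac{2259}{35661500}$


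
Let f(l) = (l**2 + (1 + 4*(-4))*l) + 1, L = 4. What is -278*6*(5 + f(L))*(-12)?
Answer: -760608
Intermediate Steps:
f(l) = 1 + l**2 - 15*l (f(l) = (l**2 + (1 - 16)*l) + 1 = (l**2 - 15*l) + 1 = 1 + l**2 - 15*l)
-278*6*(5 + f(L))*(-12) = -278*6*(5 + (1 + 4**2 - 15*4))*(-12) = -278*6*(5 + (1 + 16 - 60))*(-12) = -278*6*(5 - 43)*(-12) = -278*6*(-38)*(-12) = -(-63384)*(-12) = -278*2736 = -760608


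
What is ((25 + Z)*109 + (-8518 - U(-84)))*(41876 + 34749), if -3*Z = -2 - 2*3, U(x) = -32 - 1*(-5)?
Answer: -1258642250/3 ≈ -4.1955e+8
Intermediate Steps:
U(x) = -27 (U(x) = -32 + 5 = -27)
Z = 8/3 (Z = -(-2 - 2*3)/3 = -(-2 - 6)/3 = -1/3*(-8) = 8/3 ≈ 2.6667)
((25 + Z)*109 + (-8518 - U(-84)))*(41876 + 34749) = ((25 + 8/3)*109 + (-8518 - 1*(-27)))*(41876 + 34749) = ((83/3)*109 + (-8518 + 27))*76625 = (9047/3 - 8491)*76625 = -16426/3*76625 = -1258642250/3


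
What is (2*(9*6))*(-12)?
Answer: -1296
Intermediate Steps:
(2*(9*6))*(-12) = (2*54)*(-12) = 108*(-12) = -1296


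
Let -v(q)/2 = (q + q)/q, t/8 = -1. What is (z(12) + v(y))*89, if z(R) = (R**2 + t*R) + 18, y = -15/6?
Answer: 5518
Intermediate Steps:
t = -8 (t = 8*(-1) = -8)
y = -5/2 (y = -15*1/6 = -5/2 ≈ -2.5000)
v(q) = -4 (v(q) = -2*(q + q)/q = -2*2*q/q = -2*2 = -4)
z(R) = 18 + R**2 - 8*R (z(R) = (R**2 - 8*R) + 18 = 18 + R**2 - 8*R)
(z(12) + v(y))*89 = ((18 + 12**2 - 8*12) - 4)*89 = ((18 + 144 - 96) - 4)*89 = (66 - 4)*89 = 62*89 = 5518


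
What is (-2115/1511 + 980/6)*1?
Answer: 734045/4533 ≈ 161.93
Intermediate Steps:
(-2115/1511 + 980/6)*1 = (-2115*1/1511 + 980*(⅙))*1 = (-2115/1511 + 490/3)*1 = (734045/4533)*1 = 734045/4533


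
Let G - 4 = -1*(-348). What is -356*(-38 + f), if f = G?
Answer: -111784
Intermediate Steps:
G = 352 (G = 4 - 1*(-348) = 4 + 348 = 352)
f = 352
-356*(-38 + f) = -356*(-38 + 352) = -356*314 = -111784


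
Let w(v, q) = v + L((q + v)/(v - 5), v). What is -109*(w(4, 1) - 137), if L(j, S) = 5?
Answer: 13952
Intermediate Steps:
w(v, q) = 5 + v (w(v, q) = v + 5 = 5 + v)
-109*(w(4, 1) - 137) = -109*((5 + 4) - 137) = -109*(9 - 137) = -109*(-128) = 13952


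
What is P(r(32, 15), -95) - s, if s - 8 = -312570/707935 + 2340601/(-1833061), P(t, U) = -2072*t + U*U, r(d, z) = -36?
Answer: 21700125841784604/259537607807 ≈ 83611.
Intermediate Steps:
P(t, U) = U² - 2072*t (P(t, U) = -2072*t + U² = U² - 2072*t)
s = 1630310213315/259537607807 (s = 8 + (-312570/707935 + 2340601/(-1833061)) = 8 + (-312570*1/707935 + 2340601*(-1/1833061)) = 8 + (-62514/141587 - 2340601/1833061) = 8 - 445990649141/259537607807 = 1630310213315/259537607807 ≈ 6.2816)
P(r(32, 15), -95) - s = ((-95)² - 2072*(-36)) - 1*1630310213315/259537607807 = (9025 + 74592) - 1630310213315/259537607807 = 83617 - 1630310213315/259537607807 = 21700125841784604/259537607807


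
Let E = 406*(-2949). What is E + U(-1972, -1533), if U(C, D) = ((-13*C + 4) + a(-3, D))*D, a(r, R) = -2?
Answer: -40500348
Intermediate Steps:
E = -1197294
U(C, D) = D*(2 - 13*C) (U(C, D) = ((-13*C + 4) - 2)*D = ((4 - 13*C) - 2)*D = (2 - 13*C)*D = D*(2 - 13*C))
E + U(-1972, -1533) = -1197294 - 1533*(2 - 13*(-1972)) = -1197294 - 1533*(2 + 25636) = -1197294 - 1533*25638 = -1197294 - 39303054 = -40500348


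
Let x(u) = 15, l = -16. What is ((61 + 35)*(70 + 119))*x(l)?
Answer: 272160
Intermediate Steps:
((61 + 35)*(70 + 119))*x(l) = ((61 + 35)*(70 + 119))*15 = (96*189)*15 = 18144*15 = 272160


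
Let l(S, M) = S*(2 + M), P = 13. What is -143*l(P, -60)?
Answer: 107822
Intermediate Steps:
-143*l(P, -60) = -1859*(2 - 60) = -1859*(-58) = -143*(-754) = 107822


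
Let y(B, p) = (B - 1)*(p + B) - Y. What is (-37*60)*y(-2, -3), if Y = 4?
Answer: -24420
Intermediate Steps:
y(B, p) = -4 + (-1 + B)*(B + p) (y(B, p) = (B - 1)*(p + B) - 1*4 = (-1 + B)*(B + p) - 4 = -4 + (-1 + B)*(B + p))
(-37*60)*y(-2, -3) = (-37*60)*(-4 + (-2)**2 - 1*(-2) - 1*(-3) - 2*(-3)) = -2220*(-4 + 4 + 2 + 3 + 6) = -2220*11 = -24420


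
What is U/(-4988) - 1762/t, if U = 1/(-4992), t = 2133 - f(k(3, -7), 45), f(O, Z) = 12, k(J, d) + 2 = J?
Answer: -14624655677/17604367872 ≈ -0.83074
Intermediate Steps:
k(J, d) = -2 + J
t = 2121 (t = 2133 - 1*12 = 2133 - 12 = 2121)
U = -1/4992 ≈ -0.00020032
U/(-4988) - 1762/t = -1/4992/(-4988) - 1762/2121 = -1/4992*(-1/4988) - 1762*1/2121 = 1/24900096 - 1762/2121 = -14624655677/17604367872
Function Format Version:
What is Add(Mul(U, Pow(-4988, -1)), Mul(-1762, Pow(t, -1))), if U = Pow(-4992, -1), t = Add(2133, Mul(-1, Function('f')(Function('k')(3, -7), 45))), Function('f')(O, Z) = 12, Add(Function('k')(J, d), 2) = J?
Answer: Rational(-14624655677, 17604367872) ≈ -0.83074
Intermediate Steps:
Function('k')(J, d) = Add(-2, J)
t = 2121 (t = Add(2133, Mul(-1, 12)) = Add(2133, -12) = 2121)
U = Rational(-1, 4992) ≈ -0.00020032
Add(Mul(U, Pow(-4988, -1)), Mul(-1762, Pow(t, -1))) = Add(Mul(Rational(-1, 4992), Pow(-4988, -1)), Mul(-1762, Pow(2121, -1))) = Add(Mul(Rational(-1, 4992), Rational(-1, 4988)), Mul(-1762, Rational(1, 2121))) = Add(Rational(1, 24900096), Rational(-1762, 2121)) = Rational(-14624655677, 17604367872)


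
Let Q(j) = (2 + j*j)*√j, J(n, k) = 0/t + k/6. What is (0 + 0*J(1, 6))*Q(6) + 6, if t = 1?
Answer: 6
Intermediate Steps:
J(n, k) = k/6 (J(n, k) = 0/1 + k/6 = 0*1 + k*(⅙) = 0 + k/6 = k/6)
Q(j) = √j*(2 + j²) (Q(j) = (2 + j²)*√j = √j*(2 + j²))
(0 + 0*J(1, 6))*Q(6) + 6 = (0 + 0*((⅙)*6))*(√6*(2 + 6²)) + 6 = (0 + 0*1)*(√6*(2 + 36)) + 6 = (0 + 0)*(√6*38) + 6 = 0*(38*√6) + 6 = 0 + 6 = 6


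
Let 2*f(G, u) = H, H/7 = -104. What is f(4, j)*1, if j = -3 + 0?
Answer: -364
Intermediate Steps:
j = -3
H = -728 (H = 7*(-104) = -728)
f(G, u) = -364 (f(G, u) = (½)*(-728) = -364)
f(4, j)*1 = -364*1 = -364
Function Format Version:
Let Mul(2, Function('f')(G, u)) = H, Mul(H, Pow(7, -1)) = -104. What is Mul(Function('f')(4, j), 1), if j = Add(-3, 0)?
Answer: -364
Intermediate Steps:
j = -3
H = -728 (H = Mul(7, -104) = -728)
Function('f')(G, u) = -364 (Function('f')(G, u) = Mul(Rational(1, 2), -728) = -364)
Mul(Function('f')(4, j), 1) = Mul(-364, 1) = -364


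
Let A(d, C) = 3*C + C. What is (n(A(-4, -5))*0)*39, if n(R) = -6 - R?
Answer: 0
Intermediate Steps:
A(d, C) = 4*C
(n(A(-4, -5))*0)*39 = ((-6 - 4*(-5))*0)*39 = ((-6 - 1*(-20))*0)*39 = ((-6 + 20)*0)*39 = (14*0)*39 = 0*39 = 0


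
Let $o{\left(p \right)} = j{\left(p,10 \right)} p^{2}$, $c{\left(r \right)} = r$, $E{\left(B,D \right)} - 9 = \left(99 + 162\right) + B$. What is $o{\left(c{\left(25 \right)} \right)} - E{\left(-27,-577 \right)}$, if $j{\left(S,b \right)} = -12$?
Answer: $-7743$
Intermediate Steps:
$E{\left(B,D \right)} = 270 + B$ ($E{\left(B,D \right)} = 9 + \left(\left(99 + 162\right) + B\right) = 9 + \left(261 + B\right) = 270 + B$)
$o{\left(p \right)} = - 12 p^{2}$
$o{\left(c{\left(25 \right)} \right)} - E{\left(-27,-577 \right)} = - 12 \cdot 25^{2} - \left(270 - 27\right) = \left(-12\right) 625 - 243 = -7500 - 243 = -7743$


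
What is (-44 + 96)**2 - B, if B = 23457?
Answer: -20753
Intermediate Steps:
(-44 + 96)**2 - B = (-44 + 96)**2 - 1*23457 = 52**2 - 23457 = 2704 - 23457 = -20753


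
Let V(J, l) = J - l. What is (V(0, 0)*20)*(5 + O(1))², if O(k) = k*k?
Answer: 0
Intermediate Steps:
O(k) = k²
(V(0, 0)*20)*(5 + O(1))² = ((0 - 1*0)*20)*(5 + 1²)² = ((0 + 0)*20)*(5 + 1)² = (0*20)*6² = 0*36 = 0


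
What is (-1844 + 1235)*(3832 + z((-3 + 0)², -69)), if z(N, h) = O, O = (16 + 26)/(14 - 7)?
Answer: -2337342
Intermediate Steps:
O = 6 (O = 42/7 = 42*(⅐) = 6)
z(N, h) = 6
(-1844 + 1235)*(3832 + z((-3 + 0)², -69)) = (-1844 + 1235)*(3832 + 6) = -609*3838 = -2337342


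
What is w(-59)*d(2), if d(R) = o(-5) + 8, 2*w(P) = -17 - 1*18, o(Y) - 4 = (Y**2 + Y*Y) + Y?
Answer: -1995/2 ≈ -997.50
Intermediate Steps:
o(Y) = 4 + Y + 2*Y**2 (o(Y) = 4 + ((Y**2 + Y*Y) + Y) = 4 + ((Y**2 + Y**2) + Y) = 4 + (2*Y**2 + Y) = 4 + (Y + 2*Y**2) = 4 + Y + 2*Y**2)
w(P) = -35/2 (w(P) = (-17 - 1*18)/2 = (-17 - 18)/2 = (1/2)*(-35) = -35/2)
d(R) = 57 (d(R) = (4 - 5 + 2*(-5)**2) + 8 = (4 - 5 + 2*25) + 8 = (4 - 5 + 50) + 8 = 49 + 8 = 57)
w(-59)*d(2) = -35/2*57 = -1995/2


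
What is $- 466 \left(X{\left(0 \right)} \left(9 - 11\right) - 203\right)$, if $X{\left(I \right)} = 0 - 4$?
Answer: $90870$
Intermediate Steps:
$X{\left(I \right)} = -4$
$- 466 \left(X{\left(0 \right)} \left(9 - 11\right) - 203\right) = - 466 \left(- 4 \left(9 - 11\right) - 203\right) = - 466 \left(\left(-4\right) \left(-2\right) - 203\right) = - 466 \left(8 - 203\right) = \left(-466\right) \left(-195\right) = 90870$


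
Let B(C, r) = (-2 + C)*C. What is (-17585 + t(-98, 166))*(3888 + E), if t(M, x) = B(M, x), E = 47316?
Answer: -398623140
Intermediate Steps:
B(C, r) = C*(-2 + C)
t(M, x) = M*(-2 + M)
(-17585 + t(-98, 166))*(3888 + E) = (-17585 - 98*(-2 - 98))*(3888 + 47316) = (-17585 - 98*(-100))*51204 = (-17585 + 9800)*51204 = -7785*51204 = -398623140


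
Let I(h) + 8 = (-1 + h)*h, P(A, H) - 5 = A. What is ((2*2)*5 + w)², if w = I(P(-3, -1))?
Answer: 196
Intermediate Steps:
P(A, H) = 5 + A
I(h) = -8 + h*(-1 + h) (I(h) = -8 + (-1 + h)*h = -8 + h*(-1 + h))
w = -6 (w = -8 + (5 - 3)² - (5 - 3) = -8 + 2² - 1*2 = -8 + 4 - 2 = -6)
((2*2)*5 + w)² = ((2*2)*5 - 6)² = (4*5 - 6)² = (20 - 6)² = 14² = 196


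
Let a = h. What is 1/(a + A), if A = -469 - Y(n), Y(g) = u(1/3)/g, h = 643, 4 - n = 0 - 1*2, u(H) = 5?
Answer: 6/1039 ≈ 0.0057748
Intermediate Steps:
n = 6 (n = 4 - (0 - 1*2) = 4 - (0 - 2) = 4 - 1*(-2) = 4 + 2 = 6)
Y(g) = 5/g
a = 643
A = -2819/6 (A = -469 - 5/6 = -2819/6 ≈ -469.83)
1/(a + A) = 1/(643 - 2819/6) = 1/(1039/6) = 6/1039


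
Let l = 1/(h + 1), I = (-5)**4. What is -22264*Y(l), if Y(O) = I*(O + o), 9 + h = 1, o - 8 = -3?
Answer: -473110000/7 ≈ -6.7587e+7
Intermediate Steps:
I = 625
o = 5 (o = 8 - 3 = 5)
h = -8 (h = -9 + 1 = -8)
l = -1/7 (l = 1/(-8 + 1) = 1/(-7) = -1/7 ≈ -0.14286)
Y(O) = 3125 + 625*O (Y(O) = 625*(O + 5) = 625*(5 + O) = 3125 + 625*O)
-22264*Y(l) = -22264*(3125 + 625*(-1/7)) = -22264*(3125 - 625/7) = -22264*21250/7 = -473110000/7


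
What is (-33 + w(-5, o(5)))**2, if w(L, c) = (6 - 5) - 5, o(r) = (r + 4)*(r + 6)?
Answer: 1369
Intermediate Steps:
o(r) = (4 + r)*(6 + r)
w(L, c) = -4 (w(L, c) = 1 - 5 = -4)
(-33 + w(-5, o(5)))**2 = (-33 - 4)**2 = (-37)**2 = 1369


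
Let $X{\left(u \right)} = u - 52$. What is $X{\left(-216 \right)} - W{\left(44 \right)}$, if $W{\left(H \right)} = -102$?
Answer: $-166$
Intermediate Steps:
$X{\left(u \right)} = -52 + u$
$X{\left(-216 \right)} - W{\left(44 \right)} = \left(-52 - 216\right) - -102 = -268 + 102 = -166$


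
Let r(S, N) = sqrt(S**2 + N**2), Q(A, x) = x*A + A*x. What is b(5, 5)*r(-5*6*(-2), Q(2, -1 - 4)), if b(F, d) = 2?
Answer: 40*sqrt(10) ≈ 126.49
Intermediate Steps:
Q(A, x) = 2*A*x (Q(A, x) = A*x + A*x = 2*A*x)
r(S, N) = sqrt(N**2 + S**2)
b(5, 5)*r(-5*6*(-2), Q(2, -1 - 4)) = 2*sqrt((2*2*(-1 - 4))**2 + (-5*6*(-2))**2) = 2*sqrt((2*2*(-5))**2 + (-30*(-2))**2) = 2*sqrt((-20)**2 + 60**2) = 2*sqrt(400 + 3600) = 2*sqrt(4000) = 2*(20*sqrt(10)) = 40*sqrt(10)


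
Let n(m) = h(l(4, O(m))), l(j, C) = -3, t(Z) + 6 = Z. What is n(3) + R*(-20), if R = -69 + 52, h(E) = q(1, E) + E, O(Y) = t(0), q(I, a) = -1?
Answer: 336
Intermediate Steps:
t(Z) = -6 + Z
O(Y) = -6 (O(Y) = -6 + 0 = -6)
h(E) = -1 + E
n(m) = -4 (n(m) = -1 - 3 = -4)
R = -17
n(3) + R*(-20) = -4 - 17*(-20) = -4 + 340 = 336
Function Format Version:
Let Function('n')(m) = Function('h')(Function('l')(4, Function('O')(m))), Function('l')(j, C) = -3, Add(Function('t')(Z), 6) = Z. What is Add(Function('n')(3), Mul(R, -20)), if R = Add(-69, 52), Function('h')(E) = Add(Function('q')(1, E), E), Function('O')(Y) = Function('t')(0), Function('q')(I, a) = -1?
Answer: 336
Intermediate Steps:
Function('t')(Z) = Add(-6, Z)
Function('O')(Y) = -6 (Function('O')(Y) = Add(-6, 0) = -6)
Function('h')(E) = Add(-1, E)
Function('n')(m) = -4 (Function('n')(m) = Add(-1, -3) = -4)
R = -17
Add(Function('n')(3), Mul(R, -20)) = Add(-4, Mul(-17, -20)) = Add(-4, 340) = 336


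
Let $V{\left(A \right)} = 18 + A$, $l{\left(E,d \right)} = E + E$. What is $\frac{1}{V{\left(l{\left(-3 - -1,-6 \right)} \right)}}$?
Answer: $\frac{1}{14} \approx 0.071429$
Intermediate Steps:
$l{\left(E,d \right)} = 2 E$
$\frac{1}{V{\left(l{\left(-3 - -1,-6 \right)} \right)}} = \frac{1}{18 + 2 \left(-3 - -1\right)} = \frac{1}{18 + 2 \left(-3 + 1\right)} = \frac{1}{18 + 2 \left(-2\right)} = \frac{1}{18 - 4} = \frac{1}{14}$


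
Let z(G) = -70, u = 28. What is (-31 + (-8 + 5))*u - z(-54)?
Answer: -882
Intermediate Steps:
(-31 + (-8 + 5))*u - z(-54) = (-31 + (-8 + 5))*28 - 1*(-70) = (-31 - 3)*28 + 70 = -34*28 + 70 = -952 + 70 = -882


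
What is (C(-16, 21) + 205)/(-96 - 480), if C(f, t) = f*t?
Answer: 131/576 ≈ 0.22743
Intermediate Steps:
(C(-16, 21) + 205)/(-96 - 480) = (-16*21 + 205)/(-96 - 480) = (-336 + 205)/(-576) = -131*(-1/576) = 131/576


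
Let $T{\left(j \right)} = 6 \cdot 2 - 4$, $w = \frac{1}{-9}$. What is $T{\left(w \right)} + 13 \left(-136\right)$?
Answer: $-1760$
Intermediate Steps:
$w = - \frac{1}{9} \approx -0.11111$
$T{\left(j \right)} = 8$ ($T{\left(j \right)} = 12 - 4 = 8$)
$T{\left(w \right)} + 13 \left(-136\right) = 8 + 13 \left(-136\right) = 8 - 1768 = -1760$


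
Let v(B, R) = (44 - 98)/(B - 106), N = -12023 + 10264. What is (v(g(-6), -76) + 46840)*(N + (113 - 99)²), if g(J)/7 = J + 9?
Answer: -6223012602/85 ≈ -7.3212e+7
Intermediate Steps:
g(J) = 63 + 7*J (g(J) = 7*(J + 9) = 7*(9 + J) = 63 + 7*J)
N = -1759
v(B, R) = -54/(-106 + B)
(v(g(-6), -76) + 46840)*(N + (113 - 99)²) = (-54/(-106 + (63 + 7*(-6))) + 46840)*(-1759 + (113 - 99)²) = (-54/(-106 + (63 - 42)) + 46840)*(-1759 + 14²) = (-54/(-106 + 21) + 46840)*(-1759 + 196) = (-54/(-85) + 46840)*(-1563) = (-54*(-1/85) + 46840)*(-1563) = (54/85 + 46840)*(-1563) = (3981454/85)*(-1563) = -6223012602/85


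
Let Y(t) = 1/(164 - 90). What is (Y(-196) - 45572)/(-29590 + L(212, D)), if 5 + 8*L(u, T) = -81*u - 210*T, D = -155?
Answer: 1927044/1169977 ≈ 1.6471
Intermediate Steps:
L(u, T) = -5/8 - 105*T/4 - 81*u/8 (L(u, T) = -5/8 + (-81*u - 210*T)/8 = -5/8 + (-210*T - 81*u)/8 = -5/8 + (-105*T/4 - 81*u/8) = -5/8 - 105*T/4 - 81*u/8)
Y(t) = 1/74
(Y(-196) - 45572)/(-29590 + L(212, D)) = (1/74 - 45572)/(-29590 + (-5/8 - 105/4*(-155) - 81/8*212)) = -3372327/(74*(-29590 + (-5/8 + 16275/4 - 4293/2))) = -3372327/(74*(-29590 + 15373/8)) = -3372327/(74*(-221347/8)) = -3372327/74*(-8/221347) = 1927044/1169977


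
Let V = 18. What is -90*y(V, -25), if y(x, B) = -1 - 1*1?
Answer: 180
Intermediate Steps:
y(x, B) = -2 (y(x, B) = -1 - 1 = -2)
-90*y(V, -25) = -90*(-2) = 180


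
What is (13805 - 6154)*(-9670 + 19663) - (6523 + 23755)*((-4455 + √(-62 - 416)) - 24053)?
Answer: 939621667 - 30278*I*√478 ≈ 9.3962e+8 - 6.6197e+5*I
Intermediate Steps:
(13805 - 6154)*(-9670 + 19663) - (6523 + 23755)*((-4455 + √(-62 - 416)) - 24053) = 7651*9993 - 30278*((-4455 + √(-478)) - 24053) = 76456443 - 30278*((-4455 + I*√478) - 24053) = 76456443 - 30278*(-28508 + I*√478) = 76456443 - (-863165224 + 30278*I*√478) = 76456443 + (863165224 - 30278*I*√478) = 939621667 - 30278*I*√478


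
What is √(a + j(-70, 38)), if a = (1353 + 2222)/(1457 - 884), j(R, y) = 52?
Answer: √19121583/573 ≈ 7.6315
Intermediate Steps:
a = 3575/573 ≈ 6.2391
√(a + j(-70, 38)) = √(3575/573 + 52) = √(33371/573) = √19121583/573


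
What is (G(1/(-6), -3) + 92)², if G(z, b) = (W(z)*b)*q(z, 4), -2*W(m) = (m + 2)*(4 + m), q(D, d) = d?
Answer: 648025/36 ≈ 18001.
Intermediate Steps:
W(m) = -(2 + m)*(4 + m)/2 (W(m) = -(m + 2)*(4 + m)/2 = -(2 + m)*(4 + m)/2)
G(z, b) = 4*b*(-4 - 3*z - z²/2) (G(z, b) = ((-4 - 3*z - z²/2)*b)*4 = (b*(-4 - 3*z - z²/2))*4 = 4*b*(-4 - 3*z - z²/2))
(G(1/(-6), -3) + 92)² = (-2*(-3)*(8 + (1/(-6))² + 6/(-6)) + 92)² = (-2*(-3)*(8 + (-⅙)² + 6*(-⅙)) + 92)² = (-2*(-3)*(8 + 1/36 - 1) + 92)² = (-2*(-3)*253/36 + 92)² = (253/6 + 92)² = (805/6)² = 648025/36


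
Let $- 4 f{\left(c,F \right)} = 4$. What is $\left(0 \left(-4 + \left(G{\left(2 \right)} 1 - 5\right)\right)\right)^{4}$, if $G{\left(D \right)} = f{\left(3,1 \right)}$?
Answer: $0$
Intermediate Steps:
$f{\left(c,F \right)} = -1$ ($f{\left(c,F \right)} = \left(- \frac{1}{4}\right) 4 = -1$)
$G{\left(D \right)} = -1$
$\left(0 \left(-4 + \left(G{\left(2 \right)} 1 - 5\right)\right)\right)^{4} = \left(0 \left(-4 - 6\right)\right)^{4} = \left(0 \left(-10\right)\right)^{4} = 0^{4} = 0$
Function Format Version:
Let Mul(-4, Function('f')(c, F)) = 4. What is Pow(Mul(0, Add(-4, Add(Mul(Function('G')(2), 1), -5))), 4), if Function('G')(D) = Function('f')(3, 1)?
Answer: 0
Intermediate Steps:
Function('f')(c, F) = -1 (Function('f')(c, F) = Mul(Rational(-1, 4), 4) = -1)
Function('G')(D) = -1
Pow(Mul(0, Add(-4, Add(Mul(Function('G')(2), 1), -5))), 4) = Pow(Mul(0, Add(-4, Add(Mul(-1, 1), -5))), 4) = Pow(Mul(0, Add(-4, Add(-1, -5))), 4) = Pow(Mul(0, Add(-4, -6)), 4) = Pow(Mul(0, -10), 4) = Pow(0, 4) = 0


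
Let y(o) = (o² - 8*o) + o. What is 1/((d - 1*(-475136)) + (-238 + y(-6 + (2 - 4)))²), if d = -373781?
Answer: 1/115279 ≈ 8.6746e-6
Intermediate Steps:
y(o) = o² - 7*o
1/((d - 1*(-475136)) + (-238 + y(-6 + (2 - 4)))²) = 1/((-373781 - 1*(-475136)) + (-238 + (-6 + (2 - 4))*(-7 + (-6 + (2 - 4))))²) = 1/((-373781 + 475136) + (-238 + (-6 - 2)*(-7 + (-6 - 2)))²) = 1/(101355 + (-238 - 8*(-7 - 8))²) = 1/(101355 + (-238 - 8*(-15))²) = 1/(101355 + (-238 + 120)²) = 1/(101355 + (-118)²) = 1/(101355 + 13924) = 1/115279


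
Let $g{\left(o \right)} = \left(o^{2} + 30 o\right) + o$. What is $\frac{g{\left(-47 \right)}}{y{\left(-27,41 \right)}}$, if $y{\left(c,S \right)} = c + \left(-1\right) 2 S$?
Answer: $- \frac{752}{109} \approx -6.8991$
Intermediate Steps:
$y{\left(c,S \right)} = c - 2 S$
$g{\left(o \right)} = o^{2} + 31 o$
$\frac{g{\left(-47 \right)}}{y{\left(-27,41 \right)}} = \frac{\left(-47\right) \left(31 - 47\right)}{-27 - 82} = \frac{\left(-47\right) \left(-16\right)}{-27 - 82} = \frac{752}{-109} = 752 \left(- \frac{1}{109}\right) = - \frac{752}{109}$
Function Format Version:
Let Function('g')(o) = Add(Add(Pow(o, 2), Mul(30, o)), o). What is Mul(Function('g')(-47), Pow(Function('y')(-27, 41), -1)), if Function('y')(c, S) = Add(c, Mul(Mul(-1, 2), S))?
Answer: Rational(-752, 109) ≈ -6.8991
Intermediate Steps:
Function('y')(c, S) = Add(c, Mul(-2, S))
Function('g')(o) = Add(Pow(o, 2), Mul(31, o))
Mul(Function('g')(-47), Pow(Function('y')(-27, 41), -1)) = Mul(Mul(-47, Add(31, -47)), Pow(Add(-27, Mul(-2, 41)), -1)) = Mul(Mul(-47, -16), Pow(Add(-27, -82), -1)) = Mul(752, Pow(-109, -1)) = Mul(752, Rational(-1, 109)) = Rational(-752, 109)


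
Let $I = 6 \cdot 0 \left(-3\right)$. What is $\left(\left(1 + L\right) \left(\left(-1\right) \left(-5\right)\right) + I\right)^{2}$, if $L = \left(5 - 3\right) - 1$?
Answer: $100$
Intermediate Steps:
$L = 1$ ($L = 2 - 1 = 1$)
$I = 0$ ($I = 0 \left(-3\right) = 0$)
$\left(\left(1 + L\right) \left(\left(-1\right) \left(-5\right)\right) + I\right)^{2} = \left(\left(1 + 1\right) \left(\left(-1\right) \left(-5\right)\right) + 0\right)^{2} = \left(2 \cdot 5 + 0\right)^{2} = \left(10 + 0\right)^{2} = 10^{2} = 100$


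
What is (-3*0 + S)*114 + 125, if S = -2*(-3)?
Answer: 809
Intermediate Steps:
S = 6
(-3*0 + S)*114 + 125 = (-3*0 + 6)*114 + 125 = (0 + 6)*114 + 125 = 6*114 + 125 = 684 + 125 = 809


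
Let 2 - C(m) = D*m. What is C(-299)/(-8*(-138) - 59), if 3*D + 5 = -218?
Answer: -319/15 ≈ -21.267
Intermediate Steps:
D = -223/3 (D = -5/3 + (⅓)*(-218) = -5/3 - 218/3 = -223/3 ≈ -74.333)
C(m) = 2 + 223*m/3 (C(m) = 2 - (-223)*m/3 = 2 + 223*m/3)
C(-299)/(-8*(-138) - 59) = (2 + (223/3)*(-299))/(-8*(-138) - 59) = (2 - 66677/3)/(1104 - 59) = -66671/3/1045 = -66671/3*1/1045 = -319/15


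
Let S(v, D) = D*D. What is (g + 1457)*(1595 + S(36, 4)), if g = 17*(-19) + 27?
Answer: 1870371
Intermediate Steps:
g = -296 (g = -323 + 27 = -296)
S(v, D) = D²
(g + 1457)*(1595 + S(36, 4)) = (-296 + 1457)*(1595 + 4²) = 1161*(1595 + 16) = 1161*1611 = 1870371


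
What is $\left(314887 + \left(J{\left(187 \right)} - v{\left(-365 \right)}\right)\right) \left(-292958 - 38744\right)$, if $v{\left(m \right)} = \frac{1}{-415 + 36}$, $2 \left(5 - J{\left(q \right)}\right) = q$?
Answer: $- \frac{39574912017515}{379} \approx -1.0442 \cdot 10^{11}$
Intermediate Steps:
$J{\left(q \right)} = 5 - \frac{q}{2}$
$v{\left(m \right)} = - \frac{1}{379}$ ($v{\left(m \right)} = \frac{1}{-379} = - \frac{1}{379}$)
$\left(314887 + \left(J{\left(187 \right)} - v{\left(-365 \right)}\right)\right) \left(-292958 - 38744\right) = \left(314887 + \left(\left(5 - \frac{187}{2}\right) - - \frac{1}{379}\right)\right) \left(-292958 - 38744\right) = \left(314887 + \left(\left(5 - \frac{187}{2}\right) + \frac{1}{379}\right)\right) \left(-331702\right) = \left(314887 + \left(- \frac{177}{2} + \frac{1}{379}\right)\right) \left(-331702\right) = \left(314887 - \frac{67081}{758}\right) \left(-331702\right) = \frac{238617265}{758} \left(-331702\right) = - \frac{39574912017515}{379}$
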